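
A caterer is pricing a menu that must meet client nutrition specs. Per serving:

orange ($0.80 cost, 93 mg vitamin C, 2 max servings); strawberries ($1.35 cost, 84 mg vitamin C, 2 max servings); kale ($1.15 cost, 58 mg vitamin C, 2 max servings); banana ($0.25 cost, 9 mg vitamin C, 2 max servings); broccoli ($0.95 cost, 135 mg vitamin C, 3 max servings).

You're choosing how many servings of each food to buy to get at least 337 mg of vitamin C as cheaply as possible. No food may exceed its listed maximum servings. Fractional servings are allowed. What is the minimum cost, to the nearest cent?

$2.37

Cost per mg of vitamin C: broccoli $0.0070, orange $0.0086, strawberries $0.0161, kale $0.0198, banana $0.0278.
Take 2.496 servings of broccoli: +337.0 mg vitamin C for $2.37 (total $2.37, still need 0.0 mg).
Greedy by cheapest-per-mg is optimal for a single linear constraint, so the minimum cost is $2.37.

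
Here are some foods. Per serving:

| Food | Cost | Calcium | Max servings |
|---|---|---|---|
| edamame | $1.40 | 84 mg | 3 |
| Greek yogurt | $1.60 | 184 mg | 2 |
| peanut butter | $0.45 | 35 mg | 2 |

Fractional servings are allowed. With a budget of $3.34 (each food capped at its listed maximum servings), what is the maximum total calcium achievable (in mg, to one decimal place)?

Calcium per dollar: Greek yogurt 115, peanut butter 77.78, edamame 60.
Take 2 servings of Greek yogurt: spends $3.20, +368.0 mg calcium (running total 368.0 mg).
Take 0.3111 servings of peanut butter: spends $0.14, +10.9 mg calcium (running total 378.9 mg).
Filling greedily by calcium-per-dollar is optimal for one linear limit, giving 378.9 mg.

378.9 mg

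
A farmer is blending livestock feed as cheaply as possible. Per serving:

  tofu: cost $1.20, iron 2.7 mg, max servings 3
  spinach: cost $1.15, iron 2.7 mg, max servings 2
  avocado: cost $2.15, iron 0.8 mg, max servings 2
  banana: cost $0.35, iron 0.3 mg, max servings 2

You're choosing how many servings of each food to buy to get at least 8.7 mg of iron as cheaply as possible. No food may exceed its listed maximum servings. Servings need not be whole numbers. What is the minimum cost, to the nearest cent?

$3.77

Cost per mg of iron: spinach $0.4259, tofu $0.4444, banana $1.1667, avocado $2.6875.
Take 2 servings of spinach: +5.4 mg iron for $2.30 (total $2.30, still need 3.3 mg).
Take 1.222 servings of tofu: +3.3 mg iron for $1.47 (total $3.77, still need 0.0 mg).
Greedy by cheapest-per-mg is optimal for a single linear constraint, so the minimum cost is $3.77.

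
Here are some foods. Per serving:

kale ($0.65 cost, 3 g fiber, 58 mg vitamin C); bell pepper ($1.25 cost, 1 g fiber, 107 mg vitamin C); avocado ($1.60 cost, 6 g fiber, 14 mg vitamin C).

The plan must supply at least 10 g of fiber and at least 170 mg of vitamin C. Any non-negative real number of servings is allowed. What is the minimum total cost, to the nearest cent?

$2.17

Check every corner: each single food scaled to meet both minima, and each pair solved so both constraints bind.
kale only: max(10/3, 170/58) = 3.333 servings → $2.17.
bell pepper only: max(10/1, 170/107) = 10 servings → $12.50.
avocado only: max(10/6, 170/14) = 12.14 servings → $19.43.
kale + bell pepper: intersection lies outside the first quadrant.
kale + avocado with both tight: 2.876 servings and 0.2288 servings → $2.24.
bell pepper + avocado with both tight: 1.401 servings and 1.433 servings → $4.04.
The minimum over all feasible corners is $2.17.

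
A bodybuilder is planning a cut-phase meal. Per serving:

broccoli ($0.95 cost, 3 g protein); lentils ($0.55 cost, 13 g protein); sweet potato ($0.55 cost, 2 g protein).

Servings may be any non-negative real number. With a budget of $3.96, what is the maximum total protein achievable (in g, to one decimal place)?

93.6 g

Protein per dollar: lentils 23.64, sweet potato 3.636, broccoli 3.158.
With no serving limits, spend the whole cost allowance on lentils: $3.96 / $0.55 × 13 g = 93.6 g.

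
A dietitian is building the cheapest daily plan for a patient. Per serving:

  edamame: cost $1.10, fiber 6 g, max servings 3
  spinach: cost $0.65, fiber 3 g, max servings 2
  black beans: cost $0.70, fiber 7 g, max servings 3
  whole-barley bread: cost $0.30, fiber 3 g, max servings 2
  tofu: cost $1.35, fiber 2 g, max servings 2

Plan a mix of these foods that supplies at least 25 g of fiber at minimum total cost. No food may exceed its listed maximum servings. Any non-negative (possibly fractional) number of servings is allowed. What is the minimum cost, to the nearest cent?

$2.50

Cost per g of fiber: black beans $0.1000, whole-barley bread $0.1000, edamame $0.1833, spinach $0.2167, tofu $0.6750.
Take 3 servings of black beans: +21.0 g fiber for $2.10 (total $2.10, still need 4.0 g).
Take 1.333 servings of whole-barley bread: +4.0 g fiber for $0.40 (total $2.50, still need 0.0 g).
Greedy by cheapest-per-g is optimal for a single linear constraint, so the minimum cost is $2.50.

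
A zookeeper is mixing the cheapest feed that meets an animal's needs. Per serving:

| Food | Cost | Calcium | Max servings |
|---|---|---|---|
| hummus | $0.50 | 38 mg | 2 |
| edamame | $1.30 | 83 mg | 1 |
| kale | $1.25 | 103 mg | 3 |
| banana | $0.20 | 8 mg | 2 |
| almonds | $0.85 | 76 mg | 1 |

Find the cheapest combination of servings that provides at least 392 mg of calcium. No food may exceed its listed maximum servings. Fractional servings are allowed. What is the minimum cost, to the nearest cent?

Cost per mg of calcium: almonds $0.0112, kale $0.0121, hummus $0.0132, edamame $0.0157, banana $0.0250.
Take 1 serving of almonds: +76.0 mg calcium for $0.85 (total $0.85, still need 316.0 mg).
Take 3 servings of kale: +309.0 mg calcium for $3.75 (total $4.60, still need 7.0 mg).
Take 0.1842 servings of hummus: +7.0 mg calcium for $0.09 (total $4.69, still need 0.0 mg).
Filling from the cheapest source first is optimal under one linear minimum: $4.69.

$4.69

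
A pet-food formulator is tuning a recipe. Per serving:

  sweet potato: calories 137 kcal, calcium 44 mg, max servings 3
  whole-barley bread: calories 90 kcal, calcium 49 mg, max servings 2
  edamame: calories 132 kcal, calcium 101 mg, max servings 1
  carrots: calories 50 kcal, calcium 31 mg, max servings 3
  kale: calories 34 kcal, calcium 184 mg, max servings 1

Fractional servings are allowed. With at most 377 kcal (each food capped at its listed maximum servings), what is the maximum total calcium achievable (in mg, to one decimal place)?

411.2 mg

Calcium per kcal: kale 5.412, edamame 0.7652, carrots 0.62, whole-barley bread 0.5444, sweet potato 0.3212.
Take 1 serving of kale: uses 34 kcal, +184.0 mg calcium (running total 184.0 mg).
Take 1 serving of edamame: uses 132 kcal, +101.0 mg calcium (running total 285.0 mg).
Take 3 servings of carrots: uses 150 kcal, +93.0 mg calcium (running total 378.0 mg).
Take 0.6778 servings of whole-barley bread: uses 61 kcal, +33.2 mg calcium (running total 411.2 mg).
Greedy by best ratio exhausts the calories allowance optimally: 411.2 mg.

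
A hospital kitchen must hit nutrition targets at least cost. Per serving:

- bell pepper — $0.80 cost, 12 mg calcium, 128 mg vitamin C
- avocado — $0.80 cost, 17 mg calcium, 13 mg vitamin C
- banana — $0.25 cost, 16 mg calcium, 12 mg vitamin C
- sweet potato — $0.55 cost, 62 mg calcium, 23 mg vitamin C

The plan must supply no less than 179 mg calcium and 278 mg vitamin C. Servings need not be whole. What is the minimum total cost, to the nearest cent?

$2.78

A basic optimal solution has at most two foods positive. Try each food alone and each pair with both targets met exactly.
bell pepper only: max(179/12, 278/128) = 14.92 servings → $11.93.
avocado only: max(179/17, 278/13) = 21.38 servings → $17.11.
banana only: max(179/16, 278/12) = 23.17 servings → $5.79.
sweet potato only: max(179/62, 278/23) = 12.09 servings → $6.65.
bell pepper + avocado with both tight: 1.188 servings and 9.691 servings → $8.70.
bell pepper + banana with both tight: 1.208 servings and 10.28 servings → $3.54.
bell pepper + sweet potato with both tight: 1.713 servings and 2.556 servings → $2.78.
avocado + banana: intersection lies outside the first quadrant.
avocado + sweet potato with both targets exact would need a negative amount; discard.
banana + sweet potato: intersection lies outside the first quadrant.
The minimum over all feasible corners is $2.78.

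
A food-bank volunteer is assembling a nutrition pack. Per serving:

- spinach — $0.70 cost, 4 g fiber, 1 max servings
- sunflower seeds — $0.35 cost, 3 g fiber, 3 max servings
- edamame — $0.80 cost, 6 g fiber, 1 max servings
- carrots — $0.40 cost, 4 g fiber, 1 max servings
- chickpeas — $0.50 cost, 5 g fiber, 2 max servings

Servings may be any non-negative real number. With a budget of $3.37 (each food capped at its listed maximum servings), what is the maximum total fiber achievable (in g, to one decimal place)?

Fiber per dollar: carrots 10, chickpeas 10, sunflower seeds 8.571, edamame 7.5, spinach 5.714.
Take 1 serving of carrots: spends $0.40, +4.0 g fiber (running total 4.0 g).
Take 2 servings of chickpeas: spends $1.00, +10.0 g fiber (running total 14.0 g).
Take 3 servings of sunflower seeds: spends $1.05, +9.0 g fiber (running total 23.0 g).
Take 1 serving of edamame: spends $0.80, +6.0 g fiber (running total 29.0 g).
Take 0.1714 servings of spinach: spends $0.12, +0.7 g fiber (running total 29.7 g).
Greedy by best ratio exhausts the cost allowance optimally: 29.7 g.

29.7 g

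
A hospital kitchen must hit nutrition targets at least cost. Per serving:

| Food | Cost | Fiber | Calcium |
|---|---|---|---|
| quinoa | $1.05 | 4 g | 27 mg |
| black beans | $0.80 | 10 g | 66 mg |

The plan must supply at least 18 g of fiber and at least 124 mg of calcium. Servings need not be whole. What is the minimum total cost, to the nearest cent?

$1.50

With two linear requirements the optimum uses one or two foods; enumerate the corners.
quinoa only: max(18/4, 124/27) = 4.593 servings → $4.82.
black beans only: max(18/10, 124/66) = 1.879 servings → $1.50.
quinoa + black beans: the both-tight solution has a negative serving — not a feasible corner.
Cheapest feasible corner: $1.50.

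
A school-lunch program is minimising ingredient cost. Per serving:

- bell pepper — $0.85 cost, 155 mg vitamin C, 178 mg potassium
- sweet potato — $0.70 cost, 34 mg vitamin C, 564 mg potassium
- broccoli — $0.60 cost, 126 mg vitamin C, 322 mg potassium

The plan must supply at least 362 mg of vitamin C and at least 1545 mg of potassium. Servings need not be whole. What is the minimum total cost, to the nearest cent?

The cheapest plan sits at a corner of the feasible region — with two constraints it uses at most two foods.
bell pepper only: max(362/155, 1545/178) = 8.68 servings → $7.38.
sweet potato only: max(362/34, 1545/564) = 10.65 servings → $7.45.
broccoli only: max(362/126, 1545/322) = 4.798 servings → $2.88.
bell pepper + sweet potato with both tight: 1.864 servings and 2.151 servings → $3.09.
bell pepper + broccoli with both targets exact would need a negative amount; discard.
sweet potato + broccoli with both tight: 1.299 servings and 2.522 servings → $2.42.
The minimum over all feasible corners is $2.42.

$2.42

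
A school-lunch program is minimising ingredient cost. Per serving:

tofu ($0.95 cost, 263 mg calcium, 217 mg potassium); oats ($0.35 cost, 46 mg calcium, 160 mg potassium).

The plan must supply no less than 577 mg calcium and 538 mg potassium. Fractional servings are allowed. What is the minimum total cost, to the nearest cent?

A basic optimal solution has at most two foods positive. Try each food alone and each pair with both targets met exactly.
tofu only: max(577/263, 538/217) = 2.479 servings → $2.36.
oats only: max(577/46, 538/160) = 12.54 servings → $4.39.
tofu + oats with both tight: 2.105 servings and 0.5074 servings → $2.18.
So the least-cost plan costs $2.18.

$2.18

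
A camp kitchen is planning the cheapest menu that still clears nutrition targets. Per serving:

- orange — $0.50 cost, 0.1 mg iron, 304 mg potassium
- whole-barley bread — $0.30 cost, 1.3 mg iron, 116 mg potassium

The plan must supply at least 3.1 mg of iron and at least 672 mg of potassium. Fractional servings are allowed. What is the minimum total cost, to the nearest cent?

$1.35

An LP optimum is at a vertex; with two nutrient constraints at most two foods are used. Check each candidate.
orange only: max(3.1/0.1, 672/304) = 31 servings → $15.50.
whole-barley bread only: max(3.1/1.3, 672/116) = 5.793 servings → $1.74.
orange + whole-barley bread with both tight: 1.34 servings and 2.282 servings → $1.35.
Cheapest feasible corner: $1.35.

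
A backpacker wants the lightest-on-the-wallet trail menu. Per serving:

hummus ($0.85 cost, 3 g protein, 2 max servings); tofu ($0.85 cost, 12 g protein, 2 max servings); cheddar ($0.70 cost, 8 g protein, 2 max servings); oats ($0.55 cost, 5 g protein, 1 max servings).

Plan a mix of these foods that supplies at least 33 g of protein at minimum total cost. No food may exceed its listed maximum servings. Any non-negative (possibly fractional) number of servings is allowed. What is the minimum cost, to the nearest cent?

Cost per g of protein: tofu $0.0708, cheddar $0.0875, oats $0.1100, hummus $0.2833.
Take 2 servings of tofu: +24.0 g protein for $1.70 (total $1.70, still need 9.0 g).
Take 1.125 servings of cheddar: +9.0 g protein for $0.79 (total $2.49, still need 0.0 g).
Filling from the cheapest source first is optimal under one linear minimum: $2.49.

$2.49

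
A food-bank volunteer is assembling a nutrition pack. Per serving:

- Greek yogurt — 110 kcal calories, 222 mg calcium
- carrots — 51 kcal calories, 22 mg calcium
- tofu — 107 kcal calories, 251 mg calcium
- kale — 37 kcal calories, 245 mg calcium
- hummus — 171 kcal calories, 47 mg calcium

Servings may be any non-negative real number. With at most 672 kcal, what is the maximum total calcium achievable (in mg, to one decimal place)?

4449.7 mg

Calcium per kcal: kale 6.622, tofu 2.346, Greek yogurt 2.018, carrots 0.4314, hummus 0.2749.
With no serving limits, spend the whole calories allowance on kale: 672 kcal / 37 kcal × 245 mg = 4449.7 mg.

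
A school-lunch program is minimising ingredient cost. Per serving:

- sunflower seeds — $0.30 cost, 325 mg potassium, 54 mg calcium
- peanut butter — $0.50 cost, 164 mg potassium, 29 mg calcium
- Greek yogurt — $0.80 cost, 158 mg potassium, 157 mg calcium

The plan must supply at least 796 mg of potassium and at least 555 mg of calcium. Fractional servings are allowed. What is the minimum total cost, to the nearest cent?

A basic optimal solution has at most two foods positive. Try each food alone and each pair with both targets met exactly.
sunflower seeds only: max(796/325, 555/54) = 10.28 servings → $3.08.
peanut butter only: max(796/164, 555/29) = 19.14 servings → $9.57.
Greek yogurt only: max(796/158, 555/157) = 5.038 servings → $4.03.
sunflower seeds + peanut butter: the both-tight solution has a negative serving — not a feasible corner.
sunflower seeds + Greek yogurt with both tight: 0.8774 servings and 3.233 servings → $2.85.
peanut butter + Greek yogurt with both tight: 1.761 servings and 3.21 servings → $3.45.
Cheapest feasible corner: $2.85.

$2.85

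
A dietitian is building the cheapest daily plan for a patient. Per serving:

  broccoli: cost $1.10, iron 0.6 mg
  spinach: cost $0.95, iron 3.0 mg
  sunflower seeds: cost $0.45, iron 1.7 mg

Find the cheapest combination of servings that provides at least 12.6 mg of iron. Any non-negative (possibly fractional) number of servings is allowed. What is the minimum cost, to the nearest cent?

$3.34

Cost per mg of iron: sunflower seeds $0.2647, spinach $0.3167, broccoli $1.8333.
With no serving limits, use only sunflower seeds: 12.6 mg / 1.7 mg = 7.412 servings × $0.45 = $3.34.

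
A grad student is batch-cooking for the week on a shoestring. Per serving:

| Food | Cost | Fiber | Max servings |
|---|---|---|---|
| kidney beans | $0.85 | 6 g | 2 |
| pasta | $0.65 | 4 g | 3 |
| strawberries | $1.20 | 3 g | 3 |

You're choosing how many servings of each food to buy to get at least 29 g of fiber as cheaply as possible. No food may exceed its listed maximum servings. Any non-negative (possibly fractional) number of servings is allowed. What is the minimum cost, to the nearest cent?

Cost per g of fiber: kidney beans $0.1417, pasta $0.1625, strawberries $0.4000.
Take 2 servings of kidney beans: +12.0 g fiber for $1.70 (total $1.70, still need 17.0 g).
Take 3 servings of pasta: +12.0 g fiber for $1.95 (total $3.65, still need 5.0 g).
Take 1.667 servings of strawberries: +5.0 g fiber for $2.00 (total $5.65, still need 0.0 g).
Greedy by cheapest-per-g is optimal for a single linear constraint, so the minimum cost is $5.65.

$5.65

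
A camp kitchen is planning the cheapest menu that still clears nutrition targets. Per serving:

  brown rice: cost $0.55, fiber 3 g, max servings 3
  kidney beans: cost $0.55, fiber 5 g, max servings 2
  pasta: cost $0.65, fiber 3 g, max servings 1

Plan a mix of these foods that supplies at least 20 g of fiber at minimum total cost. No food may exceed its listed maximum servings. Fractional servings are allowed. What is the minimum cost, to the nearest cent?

$2.97

Cost per g of fiber: kidney beans $0.1100, brown rice $0.1833, pasta $0.2167.
Take 2 servings of kidney beans: +10.0 g fiber for $1.10 (total $1.10, still need 10.0 g).
Take 3 servings of brown rice: +9.0 g fiber for $1.65 (total $2.75, still need 1.0 g).
Take 0.3333 servings of pasta: +1.0 g fiber for $0.22 (total $2.97, still need 0.0 g).
Greedy by cheapest-per-g is optimal for a single linear constraint, so the minimum cost is $2.97.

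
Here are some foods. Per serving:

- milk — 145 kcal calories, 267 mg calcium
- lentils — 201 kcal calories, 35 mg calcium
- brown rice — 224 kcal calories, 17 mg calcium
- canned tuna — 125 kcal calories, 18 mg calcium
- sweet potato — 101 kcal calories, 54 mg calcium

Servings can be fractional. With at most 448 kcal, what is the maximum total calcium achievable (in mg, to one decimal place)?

Calcium per kcal: milk 1.841, sweet potato 0.5347, lentils 0.1741, canned tuna 0.144, brown rice 0.07589.
With no serving limits, spend the whole calories allowance on milk: 448 kcal / 145 kcal × 267 mg = 824.9 mg.

824.9 mg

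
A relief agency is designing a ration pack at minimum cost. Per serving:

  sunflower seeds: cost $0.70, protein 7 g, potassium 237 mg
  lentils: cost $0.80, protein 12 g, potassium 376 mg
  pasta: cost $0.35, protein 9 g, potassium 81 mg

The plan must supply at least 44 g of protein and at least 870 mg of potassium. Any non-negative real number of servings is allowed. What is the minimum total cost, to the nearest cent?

At the optimum either one food covers both requirements or two foods hit both targets exactly; no other combination can be cheaper.
sunflower seeds only: max(44/7, 870/237) = 6.286 servings → $4.40.
lentils only: max(44/12, 870/376) = 3.667 servings → $2.93.
pasta only: max(44/9, 870/81) = 10.74 servings → $3.76.
sunflower seeds + lentils: intersection lies outside the first quadrant.
sunflower seeds + pasta with both tight: 2.724 servings and 2.77 servings → $2.88.
lentils + pasta with both tight: 1.769 servings and 2.531 servings → $2.30.
The minimum over all feasible corners is $2.30.

$2.30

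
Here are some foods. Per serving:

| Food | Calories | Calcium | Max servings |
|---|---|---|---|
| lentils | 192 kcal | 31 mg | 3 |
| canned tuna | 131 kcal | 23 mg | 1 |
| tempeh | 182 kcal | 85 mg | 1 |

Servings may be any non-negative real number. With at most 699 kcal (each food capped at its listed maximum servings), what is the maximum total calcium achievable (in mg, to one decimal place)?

170.3 mg

Calcium per kcal: tempeh 0.467, canned tuna 0.1756, lentils 0.1615.
Take 1 serving of tempeh: uses 182 kcal, +85.0 mg calcium (running total 85.0 mg).
Take 1 serving of canned tuna: uses 131 kcal, +23.0 mg calcium (running total 108.0 mg).
Take 2.01 servings of lentils: uses 386 kcal, +62.3 mg calcium (running total 170.3 mg).
Greedy by best ratio exhausts the calories allowance optimally: 170.3 mg.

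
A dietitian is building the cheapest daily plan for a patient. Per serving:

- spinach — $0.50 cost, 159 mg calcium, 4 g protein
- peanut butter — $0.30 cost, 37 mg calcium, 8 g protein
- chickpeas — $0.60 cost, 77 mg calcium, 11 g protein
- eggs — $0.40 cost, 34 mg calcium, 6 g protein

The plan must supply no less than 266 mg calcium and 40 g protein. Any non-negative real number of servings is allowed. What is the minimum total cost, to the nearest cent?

$1.70

For a min-cost LP with two ≥-constraints, a basic feasible solution has at most two positive variables.
spinach only: max(266/159, 40/4) = 10 servings → $5.00.
peanut butter only: max(266/37, 40/8) = 7.189 servings → $2.16.
chickpeas only: max(266/77, 40/11) = 3.636 servings → $2.18.
eggs only: max(266/34, 40/6) = 7.824 servings → $3.13.
spinach + peanut butter with both tight: 0.5765 servings and 4.712 servings → $1.70.
spinach + chickpeas: the both-tight solution has a negative serving — not a feasible corner.
spinach + eggs with both tight: 0.2885 servings and 6.474 servings → $2.73.
peanut butter + chickpeas with both tight: 0.7368 servings and 3.1 servings → $2.08.
peanut butter + eggs: the both-tight solution has a negative serving — not a feasible corner.
chickpeas + eggs with both tight: 2.682 servings and 1.75 servings → $2.31.
Cheapest feasible corner: $1.70.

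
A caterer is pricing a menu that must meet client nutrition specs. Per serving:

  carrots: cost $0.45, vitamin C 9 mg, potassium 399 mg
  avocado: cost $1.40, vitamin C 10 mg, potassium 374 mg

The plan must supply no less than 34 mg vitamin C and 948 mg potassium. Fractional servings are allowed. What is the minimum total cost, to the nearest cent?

This is a tiny linear program; its minimum lies at a vertex of the feasible set. List the vertices and price them.
carrots only: max(34/9, 948/399) = 3.778 servings → $1.70.
avocado only: max(34/10, 948/374) = 3.4 servings → $4.76.
carrots + avocado: intersection lies outside the first quadrant.
The minimum over all feasible corners is $1.70.

$1.70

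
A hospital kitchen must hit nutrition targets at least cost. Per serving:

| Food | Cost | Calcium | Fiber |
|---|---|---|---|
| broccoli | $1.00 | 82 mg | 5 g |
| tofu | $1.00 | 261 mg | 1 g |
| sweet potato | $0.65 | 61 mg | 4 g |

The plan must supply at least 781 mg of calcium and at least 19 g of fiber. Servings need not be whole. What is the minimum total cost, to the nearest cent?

At the optimum either one food covers both requirements or two foods hit both targets exactly; no other combination can be cheaper.
broccoli only: max(781/82, 19/5) = 9.524 servings → $9.52.
tofu only: max(781/261, 19/1) = 19 servings → $19.00.
sweet potato only: max(781/61, 19/4) = 12.8 servings → $8.32.
broccoli + tofu with both tight: 3.416 servings and 1.919 servings → $5.34.
broccoli + sweet potato: the both-tight solution has a negative serving — not a feasible corner.
tofu + sweet potato with both tight: 1.999 servings and 4.25 servings → $4.76.
So the least-cost plan costs $4.76.

$4.76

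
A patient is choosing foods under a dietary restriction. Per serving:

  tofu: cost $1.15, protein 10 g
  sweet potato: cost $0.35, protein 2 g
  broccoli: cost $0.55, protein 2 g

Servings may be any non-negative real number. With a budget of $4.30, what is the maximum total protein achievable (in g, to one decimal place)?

37.4 g

Protein per dollar: tofu 8.696, sweet potato 5.714, broccoli 3.636.
With no serving limits, spend the whole cost allowance on tofu: $4.30 / $1.15 × 10 g = 37.4 g.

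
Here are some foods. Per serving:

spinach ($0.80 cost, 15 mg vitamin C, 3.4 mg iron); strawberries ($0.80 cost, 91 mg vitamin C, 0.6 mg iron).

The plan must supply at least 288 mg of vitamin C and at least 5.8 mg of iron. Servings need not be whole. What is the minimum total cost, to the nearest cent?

$3.32

An LP optimum is at a vertex; with two nutrient constraints at most two foods are used. Check each candidate.
spinach only: max(288/15, 5.8/3.4) = 19.2 servings → $15.36.
strawberries only: max(288/91, 5.8/0.6) = 9.667 servings → $7.73.
spinach + strawberries with both tight: 1.182 servings and 2.97 servings → $3.32.
So the least-cost plan costs $3.32.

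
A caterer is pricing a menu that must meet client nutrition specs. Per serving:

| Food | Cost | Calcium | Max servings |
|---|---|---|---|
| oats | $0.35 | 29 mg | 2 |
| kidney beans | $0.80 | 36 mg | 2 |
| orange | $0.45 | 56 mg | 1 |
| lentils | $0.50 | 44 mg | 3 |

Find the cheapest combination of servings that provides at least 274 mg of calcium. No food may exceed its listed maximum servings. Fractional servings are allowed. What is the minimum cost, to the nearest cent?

Cost per mg of calcium: orange $0.0080, lentils $0.0114, oats $0.0121, kidney beans $0.0222.
Take 1 serving of orange: +56.0 mg calcium for $0.45 (total $0.45, still need 218.0 mg).
Take 3 servings of lentils: +132.0 mg calcium for $1.50 (total $1.95, still need 86.0 mg).
Take 2 servings of oats: +58.0 mg calcium for $0.70 (total $2.65, still need 28.0 mg).
Take 0.7778 servings of kidney beans: +28.0 mg calcium for $0.62 (total $3.27, still need 0.0 mg).
Filling from the cheapest source first is optimal under one linear minimum: $3.27.

$3.27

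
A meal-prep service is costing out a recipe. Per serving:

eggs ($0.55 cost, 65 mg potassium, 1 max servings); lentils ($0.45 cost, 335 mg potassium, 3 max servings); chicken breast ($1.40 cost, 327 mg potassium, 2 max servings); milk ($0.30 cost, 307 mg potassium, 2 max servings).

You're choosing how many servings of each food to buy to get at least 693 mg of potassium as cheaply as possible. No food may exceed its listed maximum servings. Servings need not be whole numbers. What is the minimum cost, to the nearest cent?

Cost per mg of potassium: milk $0.0010, lentils $0.0013, chicken breast $0.0043, eggs $0.0085.
Take 2 servings of milk: +614.0 mg potassium for $0.60 (total $0.60, still need 79.0 mg).
Take 0.2358 servings of lentils: +79.0 mg potassium for $0.11 (total $0.71, still need 0.0 mg).
Filling from the cheapest source first is optimal under one linear minimum: $0.71.

$0.71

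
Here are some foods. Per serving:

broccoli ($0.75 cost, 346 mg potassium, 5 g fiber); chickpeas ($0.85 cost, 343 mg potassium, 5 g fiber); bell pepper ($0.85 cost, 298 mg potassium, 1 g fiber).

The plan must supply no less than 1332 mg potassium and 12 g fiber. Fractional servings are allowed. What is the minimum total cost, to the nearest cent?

A basic optimal solution has at most two foods positive. Try each food alone and each pair with both targets met exactly.
broccoli only: max(1332/346, 12/5) = 3.85 servings → $2.89.
chickpeas only: max(1332/343, 12/5) = 3.883 servings → $3.30.
bell pepper only: max(1332/298, 12/1) = 12 servings → $10.20.
broccoli + chickpeas: the both-tight solution has a negative serving — not a feasible corner.
broccoli + bell pepper with both tight: 1.962 servings and 2.192 servings → $3.33.
chickpeas + bell pepper with both tight: 1.956 servings and 2.218 servings → $3.55.
So the least-cost plan costs $2.89.

$2.89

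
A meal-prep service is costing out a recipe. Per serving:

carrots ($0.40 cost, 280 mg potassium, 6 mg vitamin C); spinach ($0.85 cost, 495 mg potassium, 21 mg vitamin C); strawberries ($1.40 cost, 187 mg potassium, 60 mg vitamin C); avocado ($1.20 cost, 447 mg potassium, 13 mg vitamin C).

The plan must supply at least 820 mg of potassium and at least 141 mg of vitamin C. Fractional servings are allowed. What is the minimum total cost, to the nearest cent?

$3.61

carrots only: max(820/280, 141/6) = 23.5 servings → $9.40.
spinach only: max(820/495, 141/21) = 6.714 servings → $5.71.
strawberries only: max(820/187, 141/60) = 4.385 servings → $6.14.
avocado only: max(820/447, 141/13) = 10.85 servings → $13.02.
carrots + spinach with both targets exact would need a negative amount; discard.
carrots + strawberries with both tight: 1.456 servings and 2.204 servings → $3.67.
carrots + avocado: the both-tight solution has a negative serving — not a feasible corner.
spinach + strawberries with both tight: 0.8859 servings and 2.04 servings → $3.61.
spinach + avocado: intersection lies outside the first quadrant.
strawberries + avocado with both tight: 2.147 servings and 0.9362 servings → $4.13.
The minimum over all feasible corners is $3.61.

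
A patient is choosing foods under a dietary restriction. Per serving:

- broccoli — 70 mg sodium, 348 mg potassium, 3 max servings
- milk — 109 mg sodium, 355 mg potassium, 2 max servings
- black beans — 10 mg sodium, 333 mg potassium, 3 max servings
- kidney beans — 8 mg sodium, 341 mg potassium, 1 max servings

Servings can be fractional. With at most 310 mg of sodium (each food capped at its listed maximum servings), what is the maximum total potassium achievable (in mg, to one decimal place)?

2585.9 mg

Potassium per mg sodium: kidney beans 42.62, black beans 33.3, broccoli 4.971, milk 3.257.
Take 1 serving of kidney beans: uses 8 mg sodium, +341.0 mg potassium (running total 341.0 mg).
Take 3 servings of black beans: uses 30 mg sodium, +999.0 mg potassium (running total 1340.0 mg).
Take 3 servings of broccoli: uses 210 mg sodium, +1044.0 mg potassium (running total 2384.0 mg).
Take 0.5688 servings of milk: uses 62 mg sodium, +201.9 mg potassium (running total 2585.9 mg).
Filling greedily by potassium-per-mg sodium is optimal for one linear limit, giving 2585.9 mg.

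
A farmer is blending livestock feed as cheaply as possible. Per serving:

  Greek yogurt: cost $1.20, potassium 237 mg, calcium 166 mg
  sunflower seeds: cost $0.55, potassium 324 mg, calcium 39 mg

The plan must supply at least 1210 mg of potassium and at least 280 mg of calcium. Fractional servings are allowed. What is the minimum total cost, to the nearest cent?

$2.83

A basic optimal solution has at most two foods positive. Try each food alone and each pair with both targets met exactly.
Greek yogurt only: max(1210/237, 280/166) = 5.105 servings → $6.13.
sunflower seeds only: max(1210/324, 280/39) = 7.179 servings → $3.95.
Greek yogurt + sunflower seeds with both tight: 0.9773 servings and 3.02 servings → $2.83.
Cheapest feasible corner: $2.83.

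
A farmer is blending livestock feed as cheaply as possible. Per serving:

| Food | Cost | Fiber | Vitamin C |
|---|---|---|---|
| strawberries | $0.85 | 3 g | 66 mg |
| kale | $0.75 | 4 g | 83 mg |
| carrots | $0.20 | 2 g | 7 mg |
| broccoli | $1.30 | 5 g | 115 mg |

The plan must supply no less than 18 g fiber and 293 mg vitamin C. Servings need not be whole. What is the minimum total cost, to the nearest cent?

$2.97

strawberries only: max(18/3, 293/66) = 6 servings → $5.10.
kale only: max(18/4, 293/83) = 4.5 servings → $3.38.
carrots only: max(18/2, 293/7) = 41.86 servings → $8.37.
broccoli only: max(18/5, 293/115) = 3.6 servings → $4.68.
strawberries + kale: intersection lies outside the first quadrant.
strawberries + carrots with both tight: 4.144 servings and 2.784 servings → $4.08.
strawberries + broccoli with both targets exact would need a negative amount; discard.
kale + carrots with both tight: 3.333 servings and 2.333 servings → $2.97.
kale + broccoli: intersection lies outside the first quadrant.
carrots + broccoli with both tight: 3.103 servings and 2.359 servings → $3.69.
The minimum over all feasible corners is $2.97.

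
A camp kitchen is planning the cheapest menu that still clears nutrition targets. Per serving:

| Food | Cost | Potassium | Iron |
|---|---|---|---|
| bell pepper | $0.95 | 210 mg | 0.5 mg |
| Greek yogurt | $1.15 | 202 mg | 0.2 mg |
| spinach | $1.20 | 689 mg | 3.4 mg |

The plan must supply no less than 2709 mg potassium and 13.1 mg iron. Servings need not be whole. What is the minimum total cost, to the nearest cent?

$4.72

Minimising a linear cost over {potassium ≥ 2709, iron ≥ 13.1, servings ≥ 0} — the optimum is at a vertex, using one or two foods.
bell pepper only: max(2709/210, 13.1/0.5) = 26.2 servings → $24.89.
Greek yogurt only: max(2709/202, 13.1/0.2) = 65.5 servings → $75.33.
spinach only: max(2709/689, 13.1/3.4) = 3.932 servings → $4.72.
bell pepper + Greek yogurt with both targets exact would need a negative amount; discard.
bell pepper + spinach with both tight: 0.4999 servings and 3.779 servings → $5.01.
Greek yogurt + spinach with both tight: 0.3364 servings and 3.833 servings → $4.99.
Cheapest feasible corner: $4.72.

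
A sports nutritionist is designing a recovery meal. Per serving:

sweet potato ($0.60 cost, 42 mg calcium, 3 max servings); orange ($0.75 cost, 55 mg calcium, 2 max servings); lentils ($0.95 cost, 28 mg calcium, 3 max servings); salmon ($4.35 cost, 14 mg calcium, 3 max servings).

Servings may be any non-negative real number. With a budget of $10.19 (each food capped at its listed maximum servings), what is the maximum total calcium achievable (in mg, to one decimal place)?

Calcium per dollar: orange 73.33, sweet potato 70, lentils 29.47, salmon 3.218.
Take 2 servings of orange: spends $1.50, +110.0 mg calcium (running total 110.0 mg).
Take 3 servings of sweet potato: spends $1.80, +126.0 mg calcium (running total 236.0 mg).
Take 3 servings of lentils: spends $2.85, +84.0 mg calcium (running total 320.0 mg).
Take 0.9287 servings of salmon: spends $4.04, +13.0 mg calcium (running total 333.0 mg).
Filling greedily by calcium-per-dollar is optimal for one linear limit, giving 333.0 mg.

333.0 mg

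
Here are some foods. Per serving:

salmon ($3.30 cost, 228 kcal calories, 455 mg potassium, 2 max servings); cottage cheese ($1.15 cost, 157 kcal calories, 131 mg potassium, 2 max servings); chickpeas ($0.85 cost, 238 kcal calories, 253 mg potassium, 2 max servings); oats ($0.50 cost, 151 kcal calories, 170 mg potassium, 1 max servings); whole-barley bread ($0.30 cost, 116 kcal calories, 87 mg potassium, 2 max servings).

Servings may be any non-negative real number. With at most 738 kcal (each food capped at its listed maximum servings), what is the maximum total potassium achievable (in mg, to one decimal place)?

1219.3 mg

Potassium per kcal: salmon 1.996, oats 1.126, chickpeas 1.063, cottage cheese 0.8344, whole-barley bread 0.75.
Take 2 servings of salmon: uses 456 kcal, +910.0 mg potassium (running total 910.0 mg).
Take 1 serving of oats: uses 151 kcal, +170.0 mg potassium (running total 1080.0 mg).
Take 0.5504 servings of chickpeas: uses 131 kcal, +139.3 mg potassium (running total 1219.3 mg).
Filling greedily by potassium-per-kcal is optimal for one linear limit, giving 1219.3 mg.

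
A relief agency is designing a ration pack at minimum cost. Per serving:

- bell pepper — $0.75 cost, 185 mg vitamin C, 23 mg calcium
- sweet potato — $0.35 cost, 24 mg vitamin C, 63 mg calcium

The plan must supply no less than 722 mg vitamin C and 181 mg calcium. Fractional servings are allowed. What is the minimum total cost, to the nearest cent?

With two linear requirements the optimum uses one or two foods; enumerate the corners.
bell pepper only: max(722/185, 181/23) = 7.87 servings → $5.90.
sweet potato only: max(722/24, 181/63) = 30.08 servings → $10.53.
bell pepper + sweet potato with both tight: 3.705 servings and 1.52 servings → $3.31.
So the least-cost plan costs $3.31.

$3.31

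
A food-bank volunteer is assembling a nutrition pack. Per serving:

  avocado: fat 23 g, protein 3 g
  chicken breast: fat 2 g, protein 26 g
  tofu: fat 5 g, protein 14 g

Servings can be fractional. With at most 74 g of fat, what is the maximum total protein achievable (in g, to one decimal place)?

962.0 g

Protein per g fat: chicken breast 13, tofu 2.8, avocado 0.1304.
With no serving limits, spend the whole fat allowance on chicken breast: 74 g / 2 g × 26 g = 962.0 g.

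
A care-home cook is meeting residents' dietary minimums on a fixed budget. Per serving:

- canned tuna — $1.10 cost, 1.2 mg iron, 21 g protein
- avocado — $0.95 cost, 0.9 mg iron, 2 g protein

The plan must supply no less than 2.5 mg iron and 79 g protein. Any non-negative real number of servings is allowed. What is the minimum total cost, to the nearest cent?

canned tuna only: max(2.5/1.2, 79/21) = 3.762 servings → $4.14.
avocado only: max(2.5/0.9, 79/2) = 39.5 servings → $37.52.
canned tuna + avocado: intersection lies outside the first quadrant.
The minimum over all feasible corners is $4.14.

$4.14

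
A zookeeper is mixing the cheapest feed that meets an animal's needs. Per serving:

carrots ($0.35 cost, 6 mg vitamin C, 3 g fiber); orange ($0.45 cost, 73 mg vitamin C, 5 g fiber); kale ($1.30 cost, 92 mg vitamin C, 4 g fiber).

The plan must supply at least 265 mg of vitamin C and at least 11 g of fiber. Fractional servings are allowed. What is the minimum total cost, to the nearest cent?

$1.63

The cheapest plan sits at a corner of the feasible region — with two constraints it uses at most two foods.
carrots only: max(265/6, 11/3) = 44.17 servings → $15.46.
orange only: max(265/73, 11/5) = 3.63 servings → $1.63.
kale only: max(265/92, 11/4) = 2.88 servings → $3.74.
carrots + orange with both targets exact would need a negative amount; discard.
carrots + kale: the both-tight solution has a negative serving — not a feasible corner.
orange + kale: intersection lies outside the first quadrant.
Cheapest feasible corner: $1.63.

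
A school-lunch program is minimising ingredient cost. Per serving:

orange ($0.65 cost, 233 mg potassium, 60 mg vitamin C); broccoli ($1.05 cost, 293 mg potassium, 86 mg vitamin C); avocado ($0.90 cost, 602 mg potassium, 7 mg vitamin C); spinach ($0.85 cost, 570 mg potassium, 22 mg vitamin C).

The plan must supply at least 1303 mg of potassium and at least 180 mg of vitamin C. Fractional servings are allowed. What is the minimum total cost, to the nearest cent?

orange only: max(1303/233, 180/60) = 5.592 servings → $3.63.
broccoli only: max(1303/293, 180/86) = 4.447 servings → $4.67.
avocado only: max(1303/602, 180/7) = 25.71 servings → $23.14.
spinach only: max(1303/570, 180/22) = 8.182 servings → $6.95.
orange + broccoli: intersection lies outside the first quadrant.
orange + avocado with both tight: 2.877 servings and 1.051 servings → $2.82.
orange + spinach with both tight: 2.543 servings and 1.246 servings → $2.71.
broccoli + avocado with both tight: 1.996 servings and 1.193 servings → $3.17.
broccoli + spinach with both tight: 1.737 servings and 1.393 servings → $3.01.
avocado + spinach with both targets exact would need a negative amount; discard.
Cheapest feasible corner: $2.71.

$2.71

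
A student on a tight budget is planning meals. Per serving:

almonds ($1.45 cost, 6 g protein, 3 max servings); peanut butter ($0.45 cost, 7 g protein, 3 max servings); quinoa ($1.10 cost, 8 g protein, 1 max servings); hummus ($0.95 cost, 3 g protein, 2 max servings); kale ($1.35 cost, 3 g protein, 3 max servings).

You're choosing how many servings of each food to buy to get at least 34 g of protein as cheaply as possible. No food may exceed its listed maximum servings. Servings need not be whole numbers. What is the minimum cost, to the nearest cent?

$3.66

Cost per g of protein: peanut butter $0.0643, quinoa $0.1375, almonds $0.2417, hummus $0.3167, kale $0.4500.
Take 3 servings of peanut butter: +21.0 g protein for $1.35 (total $1.35, still need 13.0 g).
Take 1 serving of quinoa: +8.0 g protein for $1.10 (total $2.45, still need 5.0 g).
Take 0.8333 servings of almonds: +5.0 g protein for $1.21 (total $3.66, still need 0.0 g).
Greedy by cheapest-per-g is optimal for a single linear constraint, so the minimum cost is $3.66.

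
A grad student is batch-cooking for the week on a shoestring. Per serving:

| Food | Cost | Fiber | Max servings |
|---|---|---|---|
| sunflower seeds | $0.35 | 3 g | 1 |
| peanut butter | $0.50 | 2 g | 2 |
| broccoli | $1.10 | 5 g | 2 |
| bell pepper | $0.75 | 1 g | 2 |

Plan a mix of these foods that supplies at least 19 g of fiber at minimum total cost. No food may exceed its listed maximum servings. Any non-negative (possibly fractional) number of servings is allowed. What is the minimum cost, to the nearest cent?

Cost per g of fiber: sunflower seeds $0.1167, broccoli $0.2200, peanut butter $0.2500, bell pepper $0.7500.
Take 1 serving of sunflower seeds: +3.0 g fiber for $0.35 (total $0.35, still need 16.0 g).
Take 2 servings of broccoli: +10.0 g fiber for $2.20 (total $2.55, still need 6.0 g).
Take 2 servings of peanut butter: +4.0 g fiber for $1.00 (total $3.55, still need 2.0 g).
Take 2 servings of bell pepper: +2.0 g fiber for $1.50 (total $5.05, still need 0.0 g).
Filling from the cheapest source first is optimal under one linear minimum: $5.05.

$5.05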